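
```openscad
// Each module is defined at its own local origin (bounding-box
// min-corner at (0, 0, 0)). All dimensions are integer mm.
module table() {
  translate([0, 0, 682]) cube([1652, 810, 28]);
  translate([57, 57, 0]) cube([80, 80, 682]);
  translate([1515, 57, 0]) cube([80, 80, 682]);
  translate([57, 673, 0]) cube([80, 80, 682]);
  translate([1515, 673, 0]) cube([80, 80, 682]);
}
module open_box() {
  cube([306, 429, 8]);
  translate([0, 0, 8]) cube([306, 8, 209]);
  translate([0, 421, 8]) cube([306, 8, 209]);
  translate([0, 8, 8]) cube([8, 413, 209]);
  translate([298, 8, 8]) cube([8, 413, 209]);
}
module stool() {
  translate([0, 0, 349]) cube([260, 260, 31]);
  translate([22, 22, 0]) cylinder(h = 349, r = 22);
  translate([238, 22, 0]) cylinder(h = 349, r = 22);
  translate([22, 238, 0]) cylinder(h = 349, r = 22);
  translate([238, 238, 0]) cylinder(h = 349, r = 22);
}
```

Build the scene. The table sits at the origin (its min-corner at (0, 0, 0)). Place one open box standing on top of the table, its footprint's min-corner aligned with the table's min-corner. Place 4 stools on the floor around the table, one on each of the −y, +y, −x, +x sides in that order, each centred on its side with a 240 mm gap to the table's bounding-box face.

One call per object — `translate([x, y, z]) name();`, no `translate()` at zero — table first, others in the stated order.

table();
translate([0, 0, 710]) open_box();
translate([696, -500, 0]) stool();
translate([696, 1050, 0]) stool();
translate([-500, 275, 0]) stool();
translate([1892, 275, 0]) stool();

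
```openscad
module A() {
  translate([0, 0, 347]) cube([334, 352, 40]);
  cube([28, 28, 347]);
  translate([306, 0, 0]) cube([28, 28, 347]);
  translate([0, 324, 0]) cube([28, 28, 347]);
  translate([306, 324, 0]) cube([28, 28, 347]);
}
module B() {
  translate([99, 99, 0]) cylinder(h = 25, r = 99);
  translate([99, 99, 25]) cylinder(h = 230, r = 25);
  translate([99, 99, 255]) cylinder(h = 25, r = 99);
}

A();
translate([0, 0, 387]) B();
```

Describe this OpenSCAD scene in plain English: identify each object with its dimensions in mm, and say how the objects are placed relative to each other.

A is a four-legged stool. The seat is a 334×352×40 mm slab whose top surface is at z = 387 mm; four square legs, each 28×28 mm in cross-section, run from the floor (z = 0) to the underside of the seat, each flush with a corner of the seat.

B is a spool: two coaxial disc flanges of radius 99 mm and thickness 25 mm, joined by a core cylinder of radius 25 mm and height 230 mm. The lower flange rests on z = 0 and the three cylinders share a vertical axis.

The spool is on top of the stool.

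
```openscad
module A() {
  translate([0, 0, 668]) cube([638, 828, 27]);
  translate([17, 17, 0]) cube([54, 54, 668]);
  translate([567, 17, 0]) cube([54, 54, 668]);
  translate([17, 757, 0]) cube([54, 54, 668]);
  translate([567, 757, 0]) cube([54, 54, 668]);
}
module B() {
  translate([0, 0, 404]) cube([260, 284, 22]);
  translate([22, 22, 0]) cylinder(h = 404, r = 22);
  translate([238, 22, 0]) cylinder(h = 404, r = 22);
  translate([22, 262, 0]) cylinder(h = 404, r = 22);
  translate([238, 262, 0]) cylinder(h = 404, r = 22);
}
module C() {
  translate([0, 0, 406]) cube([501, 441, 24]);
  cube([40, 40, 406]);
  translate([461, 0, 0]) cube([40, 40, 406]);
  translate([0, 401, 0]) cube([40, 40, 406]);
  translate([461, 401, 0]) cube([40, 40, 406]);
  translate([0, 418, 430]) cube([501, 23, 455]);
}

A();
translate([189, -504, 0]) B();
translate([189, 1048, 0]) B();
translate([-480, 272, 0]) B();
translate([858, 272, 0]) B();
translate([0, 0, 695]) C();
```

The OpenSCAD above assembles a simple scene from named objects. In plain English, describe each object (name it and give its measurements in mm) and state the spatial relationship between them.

A is a rectangular dining table. The top is 638×828×27 mm with its upper surface at z = 695 mm. It stands on four 54×54 mm square legs, each inset 17 mm from the nearest pair of top edges, running from the floor to the underside of the top.

B is a four-legged stool. The seat is a 260×284×22 mm slab whose top surface is at z = 426 mm; four round legs, each 44 mm in diameter, run from the floor (z = 0) to the underside of the seat, each leg's axis is inset half a diameter from the nearest pair of seat edges (so the leg's bounding box is flush with the corner).

C is a chair. The seat is a 501×441×24 mm slab with its top at z = 430 mm, on four 40×40 mm corner legs (flush with the seat edges, standing on z = 0). A flat backrest 23 mm thick, 455 mm tall, spans the full seat width and rises from the seat top along its +y edge, rear face flush with the rear of the seat.

Four stools sit around the table at the −y, +y, −x, +x sides. The chair is on top of the table.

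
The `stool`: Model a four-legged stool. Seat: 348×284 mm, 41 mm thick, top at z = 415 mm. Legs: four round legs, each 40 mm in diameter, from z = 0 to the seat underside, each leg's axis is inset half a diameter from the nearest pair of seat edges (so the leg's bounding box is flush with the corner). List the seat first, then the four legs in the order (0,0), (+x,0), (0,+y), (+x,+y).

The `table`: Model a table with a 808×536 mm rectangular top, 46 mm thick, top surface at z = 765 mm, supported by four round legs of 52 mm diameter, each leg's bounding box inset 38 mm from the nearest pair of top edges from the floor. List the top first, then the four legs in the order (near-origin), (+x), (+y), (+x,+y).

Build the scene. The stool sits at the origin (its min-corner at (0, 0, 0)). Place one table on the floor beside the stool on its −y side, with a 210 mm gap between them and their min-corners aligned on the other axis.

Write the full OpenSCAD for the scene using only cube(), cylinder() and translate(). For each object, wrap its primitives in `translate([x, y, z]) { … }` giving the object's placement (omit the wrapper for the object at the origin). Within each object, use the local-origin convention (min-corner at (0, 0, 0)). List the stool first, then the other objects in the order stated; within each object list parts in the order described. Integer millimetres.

translate([0, 0, 374]) cube([348, 284, 41]);
translate([20, 20, 0]) cylinder(h = 374, r = 20);
translate([328, 20, 0]) cylinder(h = 374, r = 20);
translate([20, 264, 0]) cylinder(h = 374, r = 20);
translate([328, 264, 0]) cylinder(h = 374, r = 20);
translate([0, -746, 0]) {
  translate([0, 0, 719]) cube([808, 536, 46]);
  translate([64, 64, 0]) cylinder(h = 719, r = 26);
  translate([744, 64, 0]) cylinder(h = 719, r = 26);
  translate([64, 472, 0]) cylinder(h = 719, r = 26);
  translate([744, 472, 0]) cylinder(h = 719, r = 26);
}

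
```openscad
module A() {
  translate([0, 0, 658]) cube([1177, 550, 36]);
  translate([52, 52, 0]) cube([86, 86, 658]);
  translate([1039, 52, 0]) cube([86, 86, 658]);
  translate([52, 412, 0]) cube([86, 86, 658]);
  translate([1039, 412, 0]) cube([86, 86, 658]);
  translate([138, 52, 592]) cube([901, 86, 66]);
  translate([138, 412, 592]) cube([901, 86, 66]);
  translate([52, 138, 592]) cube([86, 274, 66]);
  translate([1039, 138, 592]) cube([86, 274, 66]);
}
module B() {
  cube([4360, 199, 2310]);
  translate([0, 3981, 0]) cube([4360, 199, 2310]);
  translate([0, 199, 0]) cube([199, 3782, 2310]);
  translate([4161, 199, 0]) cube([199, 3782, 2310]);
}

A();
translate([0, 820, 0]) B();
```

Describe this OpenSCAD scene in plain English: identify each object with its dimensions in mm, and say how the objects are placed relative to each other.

A is a table with a 1177×550 mm rectangular top, 36 mm thick, top surface at z = 694 mm, supported by four 86×86 mm square legs, each inset 52 mm from the nearest pair of top edges, running from the floor. Four apron rails, 86 mm thick and 66 mm tall, run between adjacent legs with their top edges flush with the underside of the top and their outer faces flush with the legs' outer faces.

B is the wall frame of a small rectangular building: four walls, each 2310 mm tall and 199 mm thick, enclosing a footprint 4360 mm (x) by 4180 mm (y) outside-to-outside, with no floor or roof. The front and back walls (the −y and +y sides) span the full width; the two side walls fit between them.

The house frame is on the floor beside the table on its +y side.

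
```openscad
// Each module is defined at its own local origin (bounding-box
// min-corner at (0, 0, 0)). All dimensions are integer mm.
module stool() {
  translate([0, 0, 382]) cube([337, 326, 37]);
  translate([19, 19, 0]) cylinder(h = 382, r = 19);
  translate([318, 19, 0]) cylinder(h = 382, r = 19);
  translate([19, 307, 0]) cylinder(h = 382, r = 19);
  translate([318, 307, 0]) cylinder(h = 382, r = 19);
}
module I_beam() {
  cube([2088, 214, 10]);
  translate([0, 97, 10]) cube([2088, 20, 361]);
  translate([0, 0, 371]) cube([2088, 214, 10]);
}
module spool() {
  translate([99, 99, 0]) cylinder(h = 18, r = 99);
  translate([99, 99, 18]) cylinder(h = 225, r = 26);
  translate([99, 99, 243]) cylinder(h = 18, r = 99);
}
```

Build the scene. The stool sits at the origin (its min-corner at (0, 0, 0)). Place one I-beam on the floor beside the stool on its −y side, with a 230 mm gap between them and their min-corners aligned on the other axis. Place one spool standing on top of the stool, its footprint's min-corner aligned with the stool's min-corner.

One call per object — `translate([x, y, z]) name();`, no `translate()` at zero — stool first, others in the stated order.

stool();
translate([0, -444, 0]) I_beam();
translate([0, 0, 419]) spool();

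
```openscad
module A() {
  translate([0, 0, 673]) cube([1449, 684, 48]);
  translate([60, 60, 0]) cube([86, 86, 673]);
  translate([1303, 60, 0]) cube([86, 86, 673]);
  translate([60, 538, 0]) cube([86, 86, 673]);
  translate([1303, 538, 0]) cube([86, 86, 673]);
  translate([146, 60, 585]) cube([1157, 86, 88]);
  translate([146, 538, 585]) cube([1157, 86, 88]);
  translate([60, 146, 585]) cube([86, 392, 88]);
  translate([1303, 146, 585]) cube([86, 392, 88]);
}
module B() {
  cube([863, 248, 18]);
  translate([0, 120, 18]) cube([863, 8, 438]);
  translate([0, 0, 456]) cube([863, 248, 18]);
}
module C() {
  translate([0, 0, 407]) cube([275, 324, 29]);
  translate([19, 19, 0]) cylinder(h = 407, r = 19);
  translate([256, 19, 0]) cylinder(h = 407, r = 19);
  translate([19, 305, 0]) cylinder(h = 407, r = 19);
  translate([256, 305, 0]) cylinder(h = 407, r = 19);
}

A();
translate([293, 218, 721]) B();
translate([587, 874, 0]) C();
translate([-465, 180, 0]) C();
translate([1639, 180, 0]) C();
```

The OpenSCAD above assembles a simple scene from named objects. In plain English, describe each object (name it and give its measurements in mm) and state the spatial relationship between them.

A is a rectangular dining table. The top is 1449×684×48 mm with its upper surface at z = 721 mm. It stands on four 86×86 mm square legs, each inset 60 mm from the nearest pair of top edges, running from the floor to the underside of the top. Four apron rails, 86 mm thick and 88 mm tall, run between adjacent legs with their top edges flush with the underside of the top and their outer faces flush with the legs' outer faces.

B is an I-beam lying along x, 863 mm long. Overall section height 474 mm. Two flanges 248 mm wide (y) and 18 mm thick, one on the floor and one at the top; a web 8 mm thick runs between them, centred on the flange width.

C is a simple wooden stool: a rectangular seat 275 mm (x) by 324 mm (y), 29 mm thick, top face at z = 436 mm, on four round legs, each 38 mm in diameter. The legs rest on z = 0, each leg's axis is inset half a diameter from the nearest pair of seat edges (so the leg's bounding box is flush with the corner).

The I-beam is on top of the table, centred. Three stools sit around the table at the +y, −x, +x sides.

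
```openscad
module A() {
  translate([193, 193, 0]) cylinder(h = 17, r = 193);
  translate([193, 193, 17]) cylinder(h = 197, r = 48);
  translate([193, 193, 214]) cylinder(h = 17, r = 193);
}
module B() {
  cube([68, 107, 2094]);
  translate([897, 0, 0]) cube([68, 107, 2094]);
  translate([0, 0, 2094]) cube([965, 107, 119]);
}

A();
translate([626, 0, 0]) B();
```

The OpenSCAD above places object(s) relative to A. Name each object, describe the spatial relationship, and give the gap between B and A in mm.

A is a spool. B is a door frame. The door frame is on the floor beside the spool on its +x side. The gap between the door frame and the spool is 240 mm.

The door frame's nearest face is 240 mm from the spool's +x face.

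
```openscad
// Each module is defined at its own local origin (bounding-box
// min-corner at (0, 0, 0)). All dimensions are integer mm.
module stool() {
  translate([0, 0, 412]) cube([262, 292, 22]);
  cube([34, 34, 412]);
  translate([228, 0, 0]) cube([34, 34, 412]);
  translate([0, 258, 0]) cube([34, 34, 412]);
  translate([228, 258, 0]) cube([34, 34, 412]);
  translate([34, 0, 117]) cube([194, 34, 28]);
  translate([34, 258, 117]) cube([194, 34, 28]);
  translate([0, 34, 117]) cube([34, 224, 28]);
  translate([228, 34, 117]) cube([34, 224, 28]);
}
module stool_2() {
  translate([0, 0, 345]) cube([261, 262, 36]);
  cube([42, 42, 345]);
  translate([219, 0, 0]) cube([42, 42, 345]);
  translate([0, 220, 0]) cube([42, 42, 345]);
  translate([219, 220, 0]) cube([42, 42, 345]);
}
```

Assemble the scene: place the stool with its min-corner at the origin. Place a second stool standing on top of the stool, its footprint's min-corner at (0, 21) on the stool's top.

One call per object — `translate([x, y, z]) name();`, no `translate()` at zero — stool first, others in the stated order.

stool();
translate([0, 21, 434]) stool_2();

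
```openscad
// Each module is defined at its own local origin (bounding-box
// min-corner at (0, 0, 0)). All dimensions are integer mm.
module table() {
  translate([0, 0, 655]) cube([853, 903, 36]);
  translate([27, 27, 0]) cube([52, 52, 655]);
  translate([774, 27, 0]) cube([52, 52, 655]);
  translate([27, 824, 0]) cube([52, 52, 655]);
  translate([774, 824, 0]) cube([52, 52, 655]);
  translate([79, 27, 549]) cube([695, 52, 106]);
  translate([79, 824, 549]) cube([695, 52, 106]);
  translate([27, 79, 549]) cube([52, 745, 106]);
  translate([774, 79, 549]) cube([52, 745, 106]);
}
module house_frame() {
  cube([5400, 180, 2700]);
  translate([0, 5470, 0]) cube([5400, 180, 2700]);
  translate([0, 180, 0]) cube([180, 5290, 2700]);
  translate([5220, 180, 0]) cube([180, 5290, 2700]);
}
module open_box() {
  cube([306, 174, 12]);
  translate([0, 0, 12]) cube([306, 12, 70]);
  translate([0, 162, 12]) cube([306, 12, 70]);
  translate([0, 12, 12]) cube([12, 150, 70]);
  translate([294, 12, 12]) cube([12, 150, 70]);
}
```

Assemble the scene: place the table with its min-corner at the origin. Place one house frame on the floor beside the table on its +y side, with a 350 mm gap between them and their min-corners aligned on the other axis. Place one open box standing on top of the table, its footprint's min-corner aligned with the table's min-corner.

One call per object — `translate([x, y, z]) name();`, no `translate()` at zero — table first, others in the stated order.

table();
translate([0, 1253, 0]) house_frame();
translate([0, 0, 691]) open_box();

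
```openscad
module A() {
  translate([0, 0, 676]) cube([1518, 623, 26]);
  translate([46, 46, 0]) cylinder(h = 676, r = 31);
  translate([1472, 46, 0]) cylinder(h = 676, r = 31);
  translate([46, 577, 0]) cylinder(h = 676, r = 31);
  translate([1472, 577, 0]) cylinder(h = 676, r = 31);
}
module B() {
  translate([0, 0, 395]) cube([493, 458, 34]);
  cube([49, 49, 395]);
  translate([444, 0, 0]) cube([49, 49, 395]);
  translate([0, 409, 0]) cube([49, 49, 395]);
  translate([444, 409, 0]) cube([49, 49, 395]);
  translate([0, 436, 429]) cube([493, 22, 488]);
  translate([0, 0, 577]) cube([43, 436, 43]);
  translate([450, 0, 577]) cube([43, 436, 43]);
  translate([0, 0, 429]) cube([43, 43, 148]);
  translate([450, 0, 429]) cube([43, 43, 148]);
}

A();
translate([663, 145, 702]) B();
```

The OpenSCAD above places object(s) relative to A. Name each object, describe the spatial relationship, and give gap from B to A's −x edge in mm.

The chair's min-x is at 663; the table's min-x is 0; gap = 663 mm.

A is a table. B is a chair. The chair is on top of the table. The gap from the chair to the table's −x edge is 663 mm.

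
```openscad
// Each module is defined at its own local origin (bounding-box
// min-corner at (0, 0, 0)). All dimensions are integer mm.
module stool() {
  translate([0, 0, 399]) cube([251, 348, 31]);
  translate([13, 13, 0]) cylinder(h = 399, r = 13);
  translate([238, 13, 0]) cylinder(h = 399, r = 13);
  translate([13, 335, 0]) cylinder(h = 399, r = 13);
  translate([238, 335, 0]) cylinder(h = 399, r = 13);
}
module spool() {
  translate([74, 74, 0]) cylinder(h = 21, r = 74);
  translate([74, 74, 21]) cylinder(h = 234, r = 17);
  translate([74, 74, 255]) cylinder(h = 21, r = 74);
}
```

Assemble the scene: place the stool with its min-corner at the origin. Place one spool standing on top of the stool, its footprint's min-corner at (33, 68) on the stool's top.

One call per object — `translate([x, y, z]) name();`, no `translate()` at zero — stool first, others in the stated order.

stool();
translate([33, 68, 430]) spool();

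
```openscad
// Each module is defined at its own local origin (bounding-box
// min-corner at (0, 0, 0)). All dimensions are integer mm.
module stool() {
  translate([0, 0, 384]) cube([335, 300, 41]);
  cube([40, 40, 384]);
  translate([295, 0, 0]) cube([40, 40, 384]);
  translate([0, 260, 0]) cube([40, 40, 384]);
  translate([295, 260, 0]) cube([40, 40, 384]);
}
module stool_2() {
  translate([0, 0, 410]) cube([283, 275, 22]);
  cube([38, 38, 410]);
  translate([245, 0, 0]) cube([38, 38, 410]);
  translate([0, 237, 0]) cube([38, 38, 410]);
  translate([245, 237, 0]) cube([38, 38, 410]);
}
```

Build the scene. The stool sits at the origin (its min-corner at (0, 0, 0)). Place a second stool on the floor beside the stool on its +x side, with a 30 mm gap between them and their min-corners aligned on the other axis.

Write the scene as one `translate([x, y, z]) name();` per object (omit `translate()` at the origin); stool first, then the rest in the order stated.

stool();
translate([365, 0, 0]) stool_2();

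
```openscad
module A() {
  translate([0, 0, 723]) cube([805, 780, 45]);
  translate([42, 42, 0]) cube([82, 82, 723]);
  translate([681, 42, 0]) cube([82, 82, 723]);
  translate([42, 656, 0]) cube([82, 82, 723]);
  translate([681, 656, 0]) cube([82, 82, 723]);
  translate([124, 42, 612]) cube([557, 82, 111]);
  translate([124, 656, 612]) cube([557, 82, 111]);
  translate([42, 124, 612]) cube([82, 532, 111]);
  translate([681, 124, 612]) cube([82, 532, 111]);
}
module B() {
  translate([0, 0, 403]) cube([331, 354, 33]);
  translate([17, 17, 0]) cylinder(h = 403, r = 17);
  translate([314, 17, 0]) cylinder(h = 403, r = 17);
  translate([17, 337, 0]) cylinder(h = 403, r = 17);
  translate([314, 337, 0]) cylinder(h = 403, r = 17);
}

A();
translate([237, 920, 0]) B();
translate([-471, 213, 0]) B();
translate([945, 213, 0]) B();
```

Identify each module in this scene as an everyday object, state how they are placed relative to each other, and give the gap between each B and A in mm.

A is a table. B is a stool. Three stools sit around the table at the +y, −x, +x sides. The gap between each stool and the table is 140 mm.

Each stool's nearest face is 140 mm from the table's bounding box.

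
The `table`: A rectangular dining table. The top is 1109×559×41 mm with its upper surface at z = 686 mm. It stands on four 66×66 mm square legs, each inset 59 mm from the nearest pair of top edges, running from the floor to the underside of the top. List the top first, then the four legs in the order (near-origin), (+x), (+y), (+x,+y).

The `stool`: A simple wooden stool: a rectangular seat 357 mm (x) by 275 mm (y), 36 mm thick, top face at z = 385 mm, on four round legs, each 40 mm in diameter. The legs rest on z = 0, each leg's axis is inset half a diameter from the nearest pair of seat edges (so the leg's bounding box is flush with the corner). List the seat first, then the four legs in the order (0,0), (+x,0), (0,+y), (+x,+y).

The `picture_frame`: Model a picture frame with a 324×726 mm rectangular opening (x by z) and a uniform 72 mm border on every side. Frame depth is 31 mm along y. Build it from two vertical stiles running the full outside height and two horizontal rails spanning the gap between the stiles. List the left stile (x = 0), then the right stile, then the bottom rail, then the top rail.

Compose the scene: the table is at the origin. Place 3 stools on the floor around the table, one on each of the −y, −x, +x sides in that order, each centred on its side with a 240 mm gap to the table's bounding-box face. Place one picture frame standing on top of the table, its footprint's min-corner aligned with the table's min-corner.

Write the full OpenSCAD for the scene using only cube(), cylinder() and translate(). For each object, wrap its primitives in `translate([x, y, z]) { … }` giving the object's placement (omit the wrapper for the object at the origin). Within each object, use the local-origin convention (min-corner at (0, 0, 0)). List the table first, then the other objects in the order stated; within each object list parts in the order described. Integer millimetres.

translate([0, 0, 645]) cube([1109, 559, 41]);
translate([59, 59, 0]) cube([66, 66, 645]);
translate([984, 59, 0]) cube([66, 66, 645]);
translate([59, 434, 0]) cube([66, 66, 645]);
translate([984, 434, 0]) cube([66, 66, 645]);
translate([376, -515, 0]) {
  translate([0, 0, 349]) cube([357, 275, 36]);
  translate([20, 20, 0]) cylinder(h = 349, r = 20);
  translate([337, 20, 0]) cylinder(h = 349, r = 20);
  translate([20, 255, 0]) cylinder(h = 349, r = 20);
  translate([337, 255, 0]) cylinder(h = 349, r = 20);
}
translate([-597, 142, 0]) {
  translate([0, 0, 349]) cube([357, 275, 36]);
  translate([20, 20, 0]) cylinder(h = 349, r = 20);
  translate([337, 20, 0]) cylinder(h = 349, r = 20);
  translate([20, 255, 0]) cylinder(h = 349, r = 20);
  translate([337, 255, 0]) cylinder(h = 349, r = 20);
}
translate([1349, 142, 0]) {
  translate([0, 0, 349]) cube([357, 275, 36]);
  translate([20, 20, 0]) cylinder(h = 349, r = 20);
  translate([337, 20, 0]) cylinder(h = 349, r = 20);
  translate([20, 255, 0]) cylinder(h = 349, r = 20);
  translate([337, 255, 0]) cylinder(h = 349, r = 20);
}
translate([0, 0, 686]) {
  cube([72, 31, 870]);
  translate([396, 0, 0]) cube([72, 31, 870]);
  translate([72, 0, 0]) cube([324, 31, 72]);
  translate([72, 0, 798]) cube([324, 31, 72]);
}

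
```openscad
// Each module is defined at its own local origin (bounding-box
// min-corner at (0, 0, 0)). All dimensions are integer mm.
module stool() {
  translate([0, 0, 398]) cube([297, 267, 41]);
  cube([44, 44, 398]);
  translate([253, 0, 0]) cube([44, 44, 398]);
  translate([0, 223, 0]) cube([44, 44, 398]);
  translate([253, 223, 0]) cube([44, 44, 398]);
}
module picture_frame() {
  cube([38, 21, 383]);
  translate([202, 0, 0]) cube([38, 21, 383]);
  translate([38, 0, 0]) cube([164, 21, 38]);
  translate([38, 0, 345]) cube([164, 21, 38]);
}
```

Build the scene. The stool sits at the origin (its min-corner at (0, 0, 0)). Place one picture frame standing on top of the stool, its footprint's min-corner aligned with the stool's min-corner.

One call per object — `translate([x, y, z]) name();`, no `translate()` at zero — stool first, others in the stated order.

stool();
translate([0, 0, 439]) picture_frame();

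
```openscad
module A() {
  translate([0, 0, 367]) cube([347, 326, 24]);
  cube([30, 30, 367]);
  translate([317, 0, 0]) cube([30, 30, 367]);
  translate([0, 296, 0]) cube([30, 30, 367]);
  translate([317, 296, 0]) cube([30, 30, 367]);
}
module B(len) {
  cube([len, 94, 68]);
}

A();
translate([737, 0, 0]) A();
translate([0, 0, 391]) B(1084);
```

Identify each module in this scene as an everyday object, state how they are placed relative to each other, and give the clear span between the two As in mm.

Second stool starts at x = 737; first ends at x = 347; clear span = 737 − 347 = 390 mm.

A is a stool. B is a beam. A beam spans the tops of two stools. The clear span between the two stools is 390 mm.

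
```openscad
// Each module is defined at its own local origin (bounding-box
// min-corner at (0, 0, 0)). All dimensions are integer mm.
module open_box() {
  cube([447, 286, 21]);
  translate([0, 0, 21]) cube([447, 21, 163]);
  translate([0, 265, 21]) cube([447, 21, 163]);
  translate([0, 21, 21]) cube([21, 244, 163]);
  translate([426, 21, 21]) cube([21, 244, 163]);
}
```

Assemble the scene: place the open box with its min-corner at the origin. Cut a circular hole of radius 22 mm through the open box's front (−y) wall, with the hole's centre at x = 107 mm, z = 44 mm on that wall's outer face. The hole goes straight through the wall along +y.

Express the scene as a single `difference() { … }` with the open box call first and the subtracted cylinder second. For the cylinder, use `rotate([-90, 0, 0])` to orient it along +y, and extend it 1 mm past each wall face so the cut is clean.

difference() {
  open_box();
  translate([107, -1, 44]) rotate([-90, 0, 0]) cylinder(h = 23, r = 22);
}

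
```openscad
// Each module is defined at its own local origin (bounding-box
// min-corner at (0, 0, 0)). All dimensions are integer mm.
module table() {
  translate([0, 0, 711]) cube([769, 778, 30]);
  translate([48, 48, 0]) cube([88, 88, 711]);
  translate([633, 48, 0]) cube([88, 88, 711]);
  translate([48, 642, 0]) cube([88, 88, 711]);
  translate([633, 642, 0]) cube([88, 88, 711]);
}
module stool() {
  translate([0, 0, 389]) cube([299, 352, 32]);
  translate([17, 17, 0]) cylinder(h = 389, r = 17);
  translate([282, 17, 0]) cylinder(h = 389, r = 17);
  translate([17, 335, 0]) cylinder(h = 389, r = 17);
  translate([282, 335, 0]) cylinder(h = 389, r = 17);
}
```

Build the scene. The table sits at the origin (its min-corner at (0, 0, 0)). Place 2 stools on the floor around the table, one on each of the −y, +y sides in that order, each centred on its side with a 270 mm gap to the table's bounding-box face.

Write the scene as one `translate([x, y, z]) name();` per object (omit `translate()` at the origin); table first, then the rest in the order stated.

table();
translate([235, -622, 0]) stool();
translate([235, 1048, 0]) stool();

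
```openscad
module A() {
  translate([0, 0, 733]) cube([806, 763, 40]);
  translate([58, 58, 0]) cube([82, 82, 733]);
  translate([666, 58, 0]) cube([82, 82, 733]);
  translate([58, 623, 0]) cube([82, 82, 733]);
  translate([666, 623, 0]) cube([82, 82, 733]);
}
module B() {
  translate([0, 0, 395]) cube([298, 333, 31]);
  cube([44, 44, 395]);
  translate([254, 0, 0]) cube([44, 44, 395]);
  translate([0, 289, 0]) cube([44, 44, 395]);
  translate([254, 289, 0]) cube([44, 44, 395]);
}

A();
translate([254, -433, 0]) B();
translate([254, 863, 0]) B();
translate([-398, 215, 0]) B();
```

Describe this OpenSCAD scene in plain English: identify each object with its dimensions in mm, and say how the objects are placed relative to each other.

A is a table with a 806×763 mm rectangular top, 40 mm thick, top surface at z = 773 mm, supported by four 82×82 mm square legs, each inset 58 mm from the nearest pair of top edges, running from the floor.

B is a four-legged stool. The seat is a 298×333×31 mm slab whose top surface is at z = 426 mm; four square legs, each 44×44 mm in cross-section, run from the floor (z = 0) to the underside of the seat, each flush with a corner of the seat.

Three stools sit around the table at the −y, +y, −x sides.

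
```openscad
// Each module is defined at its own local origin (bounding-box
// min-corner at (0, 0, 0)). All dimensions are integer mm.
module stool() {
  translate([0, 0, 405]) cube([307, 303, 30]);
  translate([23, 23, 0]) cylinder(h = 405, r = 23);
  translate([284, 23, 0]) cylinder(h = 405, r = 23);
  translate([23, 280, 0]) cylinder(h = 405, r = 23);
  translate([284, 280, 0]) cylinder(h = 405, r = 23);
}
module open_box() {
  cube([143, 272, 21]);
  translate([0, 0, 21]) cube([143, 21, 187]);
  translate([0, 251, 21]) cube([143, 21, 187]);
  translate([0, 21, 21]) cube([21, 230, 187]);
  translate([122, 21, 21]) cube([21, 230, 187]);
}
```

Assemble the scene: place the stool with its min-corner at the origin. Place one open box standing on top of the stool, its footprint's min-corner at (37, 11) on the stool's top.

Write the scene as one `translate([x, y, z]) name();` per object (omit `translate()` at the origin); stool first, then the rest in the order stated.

stool();
translate([37, 11, 435]) open_box();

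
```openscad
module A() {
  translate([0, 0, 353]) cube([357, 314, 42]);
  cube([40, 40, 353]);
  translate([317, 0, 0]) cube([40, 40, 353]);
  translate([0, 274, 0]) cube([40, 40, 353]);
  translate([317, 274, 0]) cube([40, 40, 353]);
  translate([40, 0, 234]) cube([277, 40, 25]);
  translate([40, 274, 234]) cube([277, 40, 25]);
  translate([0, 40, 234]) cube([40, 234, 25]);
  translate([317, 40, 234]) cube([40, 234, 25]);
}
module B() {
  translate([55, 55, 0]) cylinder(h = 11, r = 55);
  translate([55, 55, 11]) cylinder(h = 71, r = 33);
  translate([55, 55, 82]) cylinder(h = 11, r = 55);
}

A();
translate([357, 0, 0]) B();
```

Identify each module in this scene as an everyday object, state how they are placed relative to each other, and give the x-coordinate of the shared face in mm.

The stool's +x face and the spool's −x face are both at x = 357 mm.

A is a stool. B is a spool. The spool is against the stool's +x side, with their −y faces flush. The x-coordinate of the shared face is 357 mm.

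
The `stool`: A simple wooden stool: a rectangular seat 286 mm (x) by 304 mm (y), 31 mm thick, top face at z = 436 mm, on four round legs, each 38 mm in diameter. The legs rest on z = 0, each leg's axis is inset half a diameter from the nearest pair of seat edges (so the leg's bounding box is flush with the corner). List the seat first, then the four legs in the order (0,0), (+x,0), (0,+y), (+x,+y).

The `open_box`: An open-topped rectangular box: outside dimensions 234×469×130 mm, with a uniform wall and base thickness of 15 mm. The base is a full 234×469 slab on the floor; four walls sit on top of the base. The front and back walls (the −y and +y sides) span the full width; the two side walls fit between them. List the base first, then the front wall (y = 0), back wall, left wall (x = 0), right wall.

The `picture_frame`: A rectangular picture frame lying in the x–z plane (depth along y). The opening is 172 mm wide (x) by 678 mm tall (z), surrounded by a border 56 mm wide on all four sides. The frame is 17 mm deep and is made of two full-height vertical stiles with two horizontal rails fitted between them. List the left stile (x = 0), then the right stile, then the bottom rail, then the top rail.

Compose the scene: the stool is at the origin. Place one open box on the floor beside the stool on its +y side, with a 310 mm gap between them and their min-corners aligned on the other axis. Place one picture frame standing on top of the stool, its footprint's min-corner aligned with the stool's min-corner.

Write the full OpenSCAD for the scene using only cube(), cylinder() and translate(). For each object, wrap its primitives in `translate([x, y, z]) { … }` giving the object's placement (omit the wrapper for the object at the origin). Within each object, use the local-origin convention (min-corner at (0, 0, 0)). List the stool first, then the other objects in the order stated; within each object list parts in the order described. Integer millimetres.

translate([0, 0, 405]) cube([286, 304, 31]);
translate([19, 19, 0]) cylinder(h = 405, r = 19);
translate([267, 19, 0]) cylinder(h = 405, r = 19);
translate([19, 285, 0]) cylinder(h = 405, r = 19);
translate([267, 285, 0]) cylinder(h = 405, r = 19);
translate([0, 614, 0]) {
  cube([234, 469, 15]);
  translate([0, 0, 15]) cube([234, 15, 115]);
  translate([0, 454, 15]) cube([234, 15, 115]);
  translate([0, 15, 15]) cube([15, 439, 115]);
  translate([219, 15, 15]) cube([15, 439, 115]);
}
translate([0, 0, 436]) {
  cube([56, 17, 790]);
  translate([228, 0, 0]) cube([56, 17, 790]);
  translate([56, 0, 0]) cube([172, 17, 56]);
  translate([56, 0, 734]) cube([172, 17, 56]);
}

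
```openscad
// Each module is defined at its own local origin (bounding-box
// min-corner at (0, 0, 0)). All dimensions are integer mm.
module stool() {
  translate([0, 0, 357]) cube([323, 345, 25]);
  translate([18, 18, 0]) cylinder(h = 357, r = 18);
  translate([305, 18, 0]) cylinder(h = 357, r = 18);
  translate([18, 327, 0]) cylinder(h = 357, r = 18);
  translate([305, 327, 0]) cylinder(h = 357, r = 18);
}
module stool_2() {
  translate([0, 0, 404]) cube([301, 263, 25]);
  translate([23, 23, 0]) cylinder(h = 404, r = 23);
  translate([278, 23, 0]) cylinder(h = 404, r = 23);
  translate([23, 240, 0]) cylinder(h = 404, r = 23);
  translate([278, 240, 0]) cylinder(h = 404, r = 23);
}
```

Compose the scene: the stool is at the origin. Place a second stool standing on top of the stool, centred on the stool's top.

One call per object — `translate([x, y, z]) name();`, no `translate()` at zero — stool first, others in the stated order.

stool();
translate([11, 41, 382]) stool_2();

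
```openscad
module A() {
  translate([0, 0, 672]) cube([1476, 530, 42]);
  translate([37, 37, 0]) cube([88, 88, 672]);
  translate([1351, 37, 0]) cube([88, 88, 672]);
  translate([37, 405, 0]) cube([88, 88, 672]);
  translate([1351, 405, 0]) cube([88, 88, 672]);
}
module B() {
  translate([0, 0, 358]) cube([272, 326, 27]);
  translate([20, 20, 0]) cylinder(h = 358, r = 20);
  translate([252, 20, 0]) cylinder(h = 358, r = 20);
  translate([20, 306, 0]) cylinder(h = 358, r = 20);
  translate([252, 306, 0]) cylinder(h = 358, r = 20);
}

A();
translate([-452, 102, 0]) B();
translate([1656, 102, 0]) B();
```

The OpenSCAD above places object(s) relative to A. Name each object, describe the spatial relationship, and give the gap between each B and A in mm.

Each stool's nearest face is 180 mm from the table's bounding box.

A is a table. B is a stool. Two stools sit around the table at the −x, +x sides. The gap between each stool and the table is 180 mm.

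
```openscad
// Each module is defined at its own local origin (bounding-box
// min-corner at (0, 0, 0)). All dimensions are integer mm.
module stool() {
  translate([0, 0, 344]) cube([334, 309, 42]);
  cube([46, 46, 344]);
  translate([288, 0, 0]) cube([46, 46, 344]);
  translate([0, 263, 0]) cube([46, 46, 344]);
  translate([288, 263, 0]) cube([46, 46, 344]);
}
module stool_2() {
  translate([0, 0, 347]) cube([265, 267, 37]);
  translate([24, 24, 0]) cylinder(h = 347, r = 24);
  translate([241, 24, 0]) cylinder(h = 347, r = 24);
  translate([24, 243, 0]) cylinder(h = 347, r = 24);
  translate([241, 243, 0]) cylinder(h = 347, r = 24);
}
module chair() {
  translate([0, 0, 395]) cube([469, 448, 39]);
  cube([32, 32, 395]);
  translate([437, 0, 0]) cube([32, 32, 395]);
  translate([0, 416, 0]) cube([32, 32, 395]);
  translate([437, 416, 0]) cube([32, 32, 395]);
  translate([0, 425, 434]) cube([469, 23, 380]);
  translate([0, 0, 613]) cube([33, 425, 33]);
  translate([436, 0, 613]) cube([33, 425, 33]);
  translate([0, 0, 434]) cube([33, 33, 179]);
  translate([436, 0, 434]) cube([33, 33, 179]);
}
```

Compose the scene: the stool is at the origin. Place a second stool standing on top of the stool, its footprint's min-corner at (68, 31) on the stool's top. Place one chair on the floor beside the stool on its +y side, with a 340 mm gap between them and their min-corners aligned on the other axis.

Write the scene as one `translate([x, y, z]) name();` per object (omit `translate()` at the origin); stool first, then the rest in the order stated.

stool();
translate([68, 31, 386]) stool_2();
translate([0, 649, 0]) chair();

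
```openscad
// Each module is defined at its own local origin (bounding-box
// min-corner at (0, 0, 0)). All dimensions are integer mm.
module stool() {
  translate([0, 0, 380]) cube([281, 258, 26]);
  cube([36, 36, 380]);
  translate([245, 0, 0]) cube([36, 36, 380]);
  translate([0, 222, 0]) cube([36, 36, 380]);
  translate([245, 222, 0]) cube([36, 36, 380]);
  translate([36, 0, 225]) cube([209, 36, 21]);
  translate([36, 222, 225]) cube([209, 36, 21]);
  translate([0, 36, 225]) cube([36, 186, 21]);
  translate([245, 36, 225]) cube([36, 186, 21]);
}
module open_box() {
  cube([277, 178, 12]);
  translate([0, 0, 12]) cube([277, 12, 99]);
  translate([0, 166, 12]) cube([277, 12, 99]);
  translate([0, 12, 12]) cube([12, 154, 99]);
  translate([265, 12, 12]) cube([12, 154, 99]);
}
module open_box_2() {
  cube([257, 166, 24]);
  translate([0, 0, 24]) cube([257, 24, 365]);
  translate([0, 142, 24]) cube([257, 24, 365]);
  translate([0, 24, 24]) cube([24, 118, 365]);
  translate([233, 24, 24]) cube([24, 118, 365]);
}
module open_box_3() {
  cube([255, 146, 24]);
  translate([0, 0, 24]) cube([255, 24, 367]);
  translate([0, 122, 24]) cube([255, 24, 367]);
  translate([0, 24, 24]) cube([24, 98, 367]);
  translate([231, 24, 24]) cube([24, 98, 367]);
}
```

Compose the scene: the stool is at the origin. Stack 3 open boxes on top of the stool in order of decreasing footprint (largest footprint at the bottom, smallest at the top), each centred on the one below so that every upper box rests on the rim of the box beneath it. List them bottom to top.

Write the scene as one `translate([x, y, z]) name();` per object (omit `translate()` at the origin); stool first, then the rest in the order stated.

stool();
translate([2, 40, 406]) open_box();
translate([12, 46, 517]) open_box_2();
translate([13, 56, 906]) open_box_3();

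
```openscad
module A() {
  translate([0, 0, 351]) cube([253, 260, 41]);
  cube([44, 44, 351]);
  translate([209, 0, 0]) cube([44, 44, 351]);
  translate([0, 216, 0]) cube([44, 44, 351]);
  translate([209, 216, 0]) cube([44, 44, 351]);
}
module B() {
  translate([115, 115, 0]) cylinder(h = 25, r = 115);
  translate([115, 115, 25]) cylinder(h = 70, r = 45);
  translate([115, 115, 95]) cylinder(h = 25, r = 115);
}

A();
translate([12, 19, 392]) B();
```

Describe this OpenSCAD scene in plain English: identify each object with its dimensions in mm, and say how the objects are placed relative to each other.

A is a four-legged stool. The seat is 253×260 mm, 41 mm thick, top at z = 392 mm. It stands on four square legs, each 44×44 mm in cross-section, from z = 0 to the seat underside, each flush with a corner of the seat.

B is a spool: two coaxial disc flanges of radius 115 mm and thickness 25 mm, joined by a core cylinder of radius 45 mm and height 70 mm. The lower flange rests on z = 0 and the three cylinders share a vertical axis.

The spool is on top of the stool.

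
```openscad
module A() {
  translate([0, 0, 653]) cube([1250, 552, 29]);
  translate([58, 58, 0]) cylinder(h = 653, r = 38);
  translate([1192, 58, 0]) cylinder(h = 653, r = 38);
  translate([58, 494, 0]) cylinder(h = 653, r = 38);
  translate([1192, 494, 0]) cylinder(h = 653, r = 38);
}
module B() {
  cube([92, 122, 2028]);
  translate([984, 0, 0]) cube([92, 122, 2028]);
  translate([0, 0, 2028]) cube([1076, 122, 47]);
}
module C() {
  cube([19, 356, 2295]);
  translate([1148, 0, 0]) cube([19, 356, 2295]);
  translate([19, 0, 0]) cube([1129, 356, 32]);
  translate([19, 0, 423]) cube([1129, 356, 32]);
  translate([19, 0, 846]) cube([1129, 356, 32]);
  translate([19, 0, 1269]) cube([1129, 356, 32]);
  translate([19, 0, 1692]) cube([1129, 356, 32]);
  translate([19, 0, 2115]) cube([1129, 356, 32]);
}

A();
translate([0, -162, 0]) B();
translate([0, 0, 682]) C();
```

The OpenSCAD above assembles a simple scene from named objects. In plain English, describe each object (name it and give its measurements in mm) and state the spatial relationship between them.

A is a table: top 1250 mm (x) × 552 mm (y), 29 mm thick, upper face at z = 682 mm, on four round legs of 76 mm diameter, each leg's bounding box inset 20 mm from the nearest pair of top edges, running from z = 0 to the bottom of the top.

B is a door frame. The clear opening is 892 mm wide and 2028 mm high. Two 92 mm wide jambs, 122 mm deep, stand either side of the opening from the floor to the top of the opening. A 47 mm thick head sits across the top of both jambs, spanning the full outside width of the frame.

C is a bookshelf 1167 mm wide overall, 356 mm deep and 2295 mm tall. The two sides are 19 mm thick vertical panels. 6 horizontal shelves of 32 mm thickness span between the inner faces of the sides; the lowest shelf sits on the floor and shelves are stacked with a clear vertical gap of 391 mm between each pair.

The door frame is on the floor beside the table on its −y side. The bookshelf is on top of the table.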